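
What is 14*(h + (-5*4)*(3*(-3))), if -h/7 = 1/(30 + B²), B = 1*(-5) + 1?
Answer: 57911/23 ≈ 2517.9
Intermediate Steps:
B = -4 (B = -5 + 1 = -4)
h = -7/46 (h = -7/(30 + (-4)²) = -7/(30 + 16) = -7/46 ≈ -0.15217)
14*(h + (-5*4)*(3*(-3))) = 14*(-7/46 + (-5*4)*(3*(-3))) = 14*(-7/46 - 20*(-9)) = 14*(-7/46 + 180) = 14*(8273/46) = 57911/23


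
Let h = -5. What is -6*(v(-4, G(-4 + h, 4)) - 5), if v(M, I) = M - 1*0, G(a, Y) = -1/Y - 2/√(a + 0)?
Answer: 54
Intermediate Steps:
G(a, Y) = -1/Y - 2/√a
v(M, I) = M (v(M, I) = M + 0 = M)
-6*(v(-4, G(-4 + h, 4)) - 5) = -6*(-4 - 5) = -6*(-9) = 54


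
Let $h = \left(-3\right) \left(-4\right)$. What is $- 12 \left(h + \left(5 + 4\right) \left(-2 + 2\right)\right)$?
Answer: $-144$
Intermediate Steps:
$h = 12$
$- 12 \left(h + \left(5 + 4\right) \left(-2 + 2\right)\right) = - 12 \left(12 + \left(5 + 4\right) \left(-2 + 2\right)\right) = - 12 \left(12 + 9 \cdot 0\right) = - 12 \left(12 + 0\right) = \left(-12\right) 12 = -144$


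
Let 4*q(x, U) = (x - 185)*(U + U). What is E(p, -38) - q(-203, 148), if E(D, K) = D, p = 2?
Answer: 28714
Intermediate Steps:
q(x, U) = U*(-185 + x)/2 (q(x, U) = ((x - 185)*(U + U))/4 = ((-185 + x)*(2*U))/4 = (2*U*(-185 + x))/4 = U*(-185 + x)/2)
E(p, -38) - q(-203, 148) = 2 - 148*(-185 - 203)/2 = 2 - 148*(-388)/2 = 2 - 1*(-28712) = 2 + 28712 = 28714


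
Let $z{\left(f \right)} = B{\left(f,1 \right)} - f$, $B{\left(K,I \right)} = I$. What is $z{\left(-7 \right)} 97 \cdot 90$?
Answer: $69840$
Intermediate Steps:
$z{\left(f \right)} = 1 - f$
$z{\left(-7 \right)} 97 \cdot 90 = \left(1 - -7\right) 97 \cdot 90 = \left(1 + 7\right) 97 \cdot 90 = 8 \cdot 97 \cdot 90 = 776 \cdot 90 = 69840$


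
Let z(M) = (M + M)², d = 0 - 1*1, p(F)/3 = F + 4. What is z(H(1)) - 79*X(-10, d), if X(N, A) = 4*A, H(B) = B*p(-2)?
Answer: 460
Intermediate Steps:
p(F) = 12 + 3*F (p(F) = 3*(F + 4) = 3*(4 + F) = 12 + 3*F)
d = -1 (d = 0 - 1 = -1)
H(B) = 6*B (H(B) = B*(12 + 3*(-2)) = B*(12 - 6) = B*6 = 6*B)
z(M) = 4*M² (z(M) = (2*M)² = 4*M²)
z(H(1)) - 79*X(-10, d) = 4*(6*1)² - 316*(-1) = 4*6² - 79*(-4) = 4*36 + 316 = 144 + 316 = 460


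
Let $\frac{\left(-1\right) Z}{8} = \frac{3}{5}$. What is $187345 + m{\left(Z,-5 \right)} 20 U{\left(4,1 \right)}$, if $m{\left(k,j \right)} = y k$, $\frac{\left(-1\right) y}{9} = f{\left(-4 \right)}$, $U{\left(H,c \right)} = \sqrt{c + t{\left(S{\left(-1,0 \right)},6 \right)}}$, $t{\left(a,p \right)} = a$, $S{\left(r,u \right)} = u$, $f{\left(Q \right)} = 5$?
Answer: $191665$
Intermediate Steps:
$Z = - \frac{24}{5}$ ($Z = - 8 \cdot \frac{3}{5} = - 8 \cdot 3 \cdot \frac{1}{5} = \left(-8\right) \frac{3}{5} = - \frac{24}{5} \approx -4.8$)
$U{\left(H,c \right)} = \sqrt{c}$ ($U{\left(H,c \right)} = \sqrt{c + 0} = \sqrt{c}$)
$y = -45$ ($y = \left(-9\right) 5 = -45$)
$m{\left(k,j \right)} = - 45 k$
$187345 + m{\left(Z,-5 \right)} 20 U{\left(4,1 \right)} = 187345 + \left(-45\right) \left(- \frac{24}{5}\right) 20 \sqrt{1} = 187345 + 216 \cdot 20 \cdot 1 = 187345 + 4320 \cdot 1 = 187345 + 4320 = 191665$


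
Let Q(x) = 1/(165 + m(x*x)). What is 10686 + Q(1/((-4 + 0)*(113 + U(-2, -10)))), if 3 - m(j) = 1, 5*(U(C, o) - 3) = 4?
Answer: 1784563/167 ≈ 10686.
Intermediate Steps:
U(C, o) = 19/5 (U(C, o) = 3 + (⅕)*4 = 3 + ⅘ = 19/5)
m(j) = 2 (m(j) = 3 - 1*1 = 3 - 1 = 2)
Q(x) = 1/167 (Q(x) = 1/(165 + 2) = 1/167)
10686 + Q(1/((-4 + 0)*(113 + U(-2, -10)))) = 10686 + 1/167 = 1784563/167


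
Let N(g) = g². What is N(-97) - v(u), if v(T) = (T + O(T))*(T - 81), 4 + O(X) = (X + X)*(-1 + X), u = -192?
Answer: 20188477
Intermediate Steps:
O(X) = -4 + 2*X*(-1 + X) (O(X) = -4 + (X + X)*(-1 + X) = -4 + (2*X)*(-1 + X) = -4 + 2*X*(-1 + X))
v(T) = (-81 + T)*(-4 - T + 2*T²) (v(T) = (T + (-4 - 2*T + 2*T²))*(T - 81) = (-4 - T + 2*T²)*(-81 + T) = (-81 + T)*(-4 - T + 2*T²))
N(-97) - v(u) = (-97)² - (324 - 163*(-192)² + 2*(-192)³ + 77*(-192)) = 9409 - (324 - 163*36864 + 2*(-7077888) - 14784) = 9409 - (324 - 6008832 - 14155776 - 14784) = 9409 - 1*(-20179068) = 9409 + 20179068 = 20188477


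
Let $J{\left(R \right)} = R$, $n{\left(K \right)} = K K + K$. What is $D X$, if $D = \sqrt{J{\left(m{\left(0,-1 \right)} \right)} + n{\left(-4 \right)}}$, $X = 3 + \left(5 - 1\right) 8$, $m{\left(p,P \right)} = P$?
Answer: $35 \sqrt{11} \approx 116.08$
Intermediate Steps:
$n{\left(K \right)} = K + K^{2}$ ($n{\left(K \right)} = K^{2} + K = K + K^{2}$)
$X = 35$ ($X = 3 + 4 \cdot 8 = 3 + 32 = 35$)
$D = \sqrt{11}$ ($D = \sqrt{-1 - 4 \left(1 - 4\right)} = \sqrt{-1 - -12} = \sqrt{-1 + 12} = \sqrt{11} \approx 3.3166$)
$D X = \sqrt{11} \cdot 35 = 35 \sqrt{11}$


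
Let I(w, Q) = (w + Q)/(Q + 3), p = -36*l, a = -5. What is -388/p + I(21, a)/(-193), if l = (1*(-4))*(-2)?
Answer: 19297/13896 ≈ 1.3887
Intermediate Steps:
l = 8 (l = -4*(-2) = 8)
p = -288 (p = -36*8 = -288)
I(w, Q) = (Q + w)/(3 + Q)
-388/p + I(21, a)/(-193) = -388/(-288) + ((-5 + 21)/(3 - 5))/(-193) = -388*(-1/288) + (16/(-2))*(-1/193) = 97/72 - ½*16*(-1/193) = 97/72 - 8*(-1/193) = 97/72 + 8/193 = 19297/13896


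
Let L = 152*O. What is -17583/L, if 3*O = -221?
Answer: 52749/33592 ≈ 1.5703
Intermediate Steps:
O = -221/3 (O = (1/3)*(-221) = -221/3 ≈ -73.667)
L = -33592/3 (L = 152*(-221/3) = -33592/3 ≈ -11197.)
-17583/L = -17583/(-33592/3) = -17583*(-3/33592) = 52749/33592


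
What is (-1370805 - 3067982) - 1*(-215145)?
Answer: -4223642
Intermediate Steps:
(-1370805 - 3067982) - 1*(-215145) = -4438787 + 215145 = -4223642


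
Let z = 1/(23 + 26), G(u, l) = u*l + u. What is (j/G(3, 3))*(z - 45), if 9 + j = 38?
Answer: -15979/147 ≈ -108.70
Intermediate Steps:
j = 29 (j = -9 + 38 = 29)
G(u, l) = u + l*u (G(u, l) = l*u + u = u + l*u)
z = 1/49 ≈ 0.020408
(j/G(3, 3))*(z - 45) = (29/((3*(1 + 3))))*(1/49 - 45) = (29/((3*4)))*(-2204/49) = (29/12)*(-2204/49) = -15979/147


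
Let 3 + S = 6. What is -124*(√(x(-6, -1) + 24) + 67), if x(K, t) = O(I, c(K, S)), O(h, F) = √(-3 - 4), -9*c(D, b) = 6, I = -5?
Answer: -8308 - 124*√(24 + I*√7) ≈ -8916.4 - 33.433*I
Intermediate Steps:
S = 3 (S = -3 + 6 = 3)
c(D, b) = -⅔ (c(D, b) = -⅑*6 = -⅔)
O(h, F) = I*√7 (O(h, F) = √(-7) = I*√7)
x(K, t) = I*√7
-124*(√(x(-6, -1) + 24) + 67) = -124*(√(I*√7 + 24) + 67) = -124*(√(24 + I*√7) + 67) = -124*(67 + √(24 + I*√7)) = -8308 - 124*√(24 + I*√7)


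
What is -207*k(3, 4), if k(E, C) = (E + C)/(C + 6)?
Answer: -1449/10 ≈ -144.90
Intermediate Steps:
k(E, C) = (C + E)/(6 + C)
-207*k(3, 4) = -207*(4 + 3)/(6 + 4) = -207*7/10 = -1449/10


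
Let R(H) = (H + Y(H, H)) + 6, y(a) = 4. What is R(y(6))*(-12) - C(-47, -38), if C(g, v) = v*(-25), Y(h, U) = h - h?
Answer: -1070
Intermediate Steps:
Y(h, U) = 0
C(g, v) = -25*v
R(H) = 6 + H (R(H) = (H + 0) + 6 = H + 6 = 6 + H)
R(y(6))*(-12) - C(-47, -38) = (6 + 4)*(-12) - (-25)*(-38) = 10*(-12) - 1*950 = -120 - 950 = -1070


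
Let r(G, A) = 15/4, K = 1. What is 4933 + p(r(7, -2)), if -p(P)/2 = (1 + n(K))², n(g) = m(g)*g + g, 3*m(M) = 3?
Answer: 4915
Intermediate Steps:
m(M) = 1 (m(M) = (⅓)*3 = 1)
r(G, A) = 15/4 (r(G, A) = 15*(¼) = 15/4)
n(g) = 2*g (n(g) = 1*g + g = g + g = 2*g)
p(P) = -18 (p(P) = -2*(1 + 2*1)² = -2*(1 + 2)² = -2*3² = -2*9 = -18)
4933 + p(r(7, -2)) = 4933 - 18 = 4915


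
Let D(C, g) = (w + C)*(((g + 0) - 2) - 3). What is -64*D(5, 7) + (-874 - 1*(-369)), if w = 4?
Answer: -1657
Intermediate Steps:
D(C, g) = (-5 + g)*(4 + C) (D(C, g) = (4 + C)*(((g + 0) - 2) - 3) = (4 + C)*((g - 2) - 3) = (4 + C)*((-2 + g) - 3) = (4 + C)*(-5 + g) = (-5 + g)*(4 + C))
-64*D(5, 7) + (-874 - 1*(-369)) = -64*(-20 - 5*5 + 4*7 + 5*7) + (-874 - 1*(-369)) = -64*(-20 - 25 + 28 + 35) + (-874 + 369) = -64*18 - 505 = -1152 - 505 = -1657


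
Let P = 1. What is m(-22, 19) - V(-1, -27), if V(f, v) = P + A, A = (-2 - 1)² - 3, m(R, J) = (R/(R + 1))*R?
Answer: -631/21 ≈ -30.048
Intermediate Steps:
m(R, J) = R²/(1 + R) (m(R, J) = (R/(1 + R))*R = R²/(1 + R))
A = 6 (A = (-3)² - 3 = 9 - 3 = 6)
V(f, v) = 7 (V(f, v) = 1 + 6 = 7)
m(-22, 19) - V(-1, -27) = (-22)²/(1 - 22) - 1*7 = 484/(-21) - 7 = 484*(-1/21) - 7 = -484/21 - 7 = -631/21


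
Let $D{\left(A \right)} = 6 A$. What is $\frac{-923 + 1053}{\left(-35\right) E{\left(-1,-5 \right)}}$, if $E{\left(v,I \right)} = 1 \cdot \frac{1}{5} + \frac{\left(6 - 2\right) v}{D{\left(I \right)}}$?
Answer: $- \frac{78}{7} \approx -11.143$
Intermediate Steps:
$E{\left(v,I \right)} = \frac{1}{5} + \frac{2 v}{3 I}$ ($E{\left(v,I \right)} = 1 \cdot \frac{1}{5} + \frac{\left(6 - 2\right) v}{6 I} = 1 \cdot \frac{1}{5} + 4 v \frac{1}{6 I} = \frac{1}{5} + \frac{2 v}{3 I}$)
$\frac{-923 + 1053}{\left(-35\right) E{\left(-1,-5 \right)}} = \frac{-923 + 1053}{\left(-35\right) \frac{3 \left(-5\right) + 10 \left(-1\right)}{15 \left(-5\right)}} = \frac{130}{\left(-35\right) \frac{1}{15} \left(- \frac{1}{5}\right) \left(-15 - 10\right)} = \frac{130}{\left(-35\right) \frac{1}{15} \left(- \frac{1}{5}\right) \left(-25\right)} = \frac{130}{\left(-35\right) \frac{1}{3}} = \frac{130}{- \frac{35}{3}} = 130 \left(- \frac{3}{35}\right) = - \frac{78}{7}$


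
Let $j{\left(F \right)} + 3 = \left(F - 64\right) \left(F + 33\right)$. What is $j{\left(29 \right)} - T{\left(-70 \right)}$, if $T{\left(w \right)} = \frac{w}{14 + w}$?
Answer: $- \frac{8697}{4} \approx -2174.3$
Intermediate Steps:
$j{\left(F \right)} = -3 + \left(-64 + F\right) \left(33 + F\right)$ ($j{\left(F \right)} = -3 + \left(F - 64\right) \left(F + 33\right) = -3 + \left(-64 + F\right) \left(33 + F\right)$)
$j{\left(29 \right)} - T{\left(-70 \right)} = \left(-2115 + 29^{2} - 899\right) - - \frac{70}{14 - 70} = \left(-2115 + 841 - 899\right) - - \frac{70}{-56} = -2173 - \left(-70\right) \left(- \frac{1}{56}\right) = -2173 - \frac{5}{4} = - \frac{8697}{4}$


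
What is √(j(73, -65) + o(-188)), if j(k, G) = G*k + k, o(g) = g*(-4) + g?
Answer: 2*I*√1027 ≈ 64.094*I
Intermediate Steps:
o(g) = -3*g (o(g) = -4*g + g = -3*g)
j(k, G) = k + G*k
√(j(73, -65) + o(-188)) = √(73*(1 - 65) - 3*(-188)) = √(73*(-64) + 564) = √(-4672 + 564) = √(-4108) = 2*I*√1027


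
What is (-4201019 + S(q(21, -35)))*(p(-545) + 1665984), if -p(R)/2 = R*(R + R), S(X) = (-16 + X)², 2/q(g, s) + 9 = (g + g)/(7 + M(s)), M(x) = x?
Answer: -885296252443636/441 ≈ -2.0075e+12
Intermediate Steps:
q(g, s) = 2/(-9 + 2*g/(7 + s)) (q(g, s) = 2/(-9 + (g + g)/(7 + s)) = 2/(-9 + (2*g)/(7 + s)) = 2/(-9 + 2*g/(7 + s)))
p(R) = -4*R² (p(R) = -2*R*(R + R) = -2*R*2*R = -4*R²)
(-4201019 + S(q(21, -35)))*(p(-545) + 1665984) = (-4201019 + (-16 + 2*(-7 - 1*(-35))/(63 - 2*21 + 9*(-35)))²)*(-4*(-545)² + 1665984) = (-4201019 + (-16 + 2*(-7 + 35)/(63 - 42 - 315))²)*(-4*297025 + 1665984) = (-4201019 + (-16 + 2*28/(-294))²)*(-1188100 + 1665984) = (-4201019 + (-16 + 2*(-1/294)*28)²)*477884 = (-4201019 + (-16 - 4/21)²)*477884 = (-4201019 + (-340/21)²)*477884 = (-4201019 + 115600/441)*477884 = -1852533779/441*477884 = -885296252443636/441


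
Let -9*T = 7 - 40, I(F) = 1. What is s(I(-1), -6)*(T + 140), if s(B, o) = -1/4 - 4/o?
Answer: 2155/36 ≈ 59.861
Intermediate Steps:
T = 11/3 (T = -(7 - 40)/9 = -⅑*(-33) = 11/3 ≈ 3.6667)
s(B, o) = -¼ - 4/o (s(B, o) = -1*¼ - 4/o = -¼ - 4/o)
s(I(-1), -6)*(T + 140) = ((¼)*(-16 - 1*(-6))/(-6))*(11/3 + 140) = ((¼)*(-⅙)*(-16 + 6))*(431/3) = ((¼)*(-⅙)*(-10))*(431/3) = (5/12)*(431/3) = 2155/36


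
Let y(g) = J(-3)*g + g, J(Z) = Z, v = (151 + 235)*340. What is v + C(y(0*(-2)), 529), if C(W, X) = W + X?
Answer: 131769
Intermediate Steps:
v = 131240 (v = 386*340 = 131240)
y(g) = -2*g (y(g) = -3*g + g = -2*g)
v + C(y(0*(-2)), 529) = 131240 + (-0*(-2) + 529) = 131240 + (-2*0 + 529) = 131240 + (0 + 529) = 131240 + 529 = 131769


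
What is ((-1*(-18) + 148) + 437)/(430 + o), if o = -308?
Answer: 603/122 ≈ 4.9426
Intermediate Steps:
((-1*(-18) + 148) + 437)/(430 + o) = ((-1*(-18) + 148) + 437)/(430 - 308) = ((18 + 148) + 437)/122 = (166 + 437)*(1/122) = 603*(1/122) = 603/122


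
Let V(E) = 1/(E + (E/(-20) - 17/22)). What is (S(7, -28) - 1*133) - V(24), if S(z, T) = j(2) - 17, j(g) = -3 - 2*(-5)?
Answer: -346599/2423 ≈ -143.05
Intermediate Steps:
j(g) = 7 (j(g) = -3 + 10 = 7)
S(z, T) = -10 (S(z, T) = 7 - 17 = -10)
V(E) = 1/(-17/22 + 19*E/20) (V(E) = 1/(E + (E*(-1/20) - 17*1/22)) = 1/(E + (-E/20 - 17/22)) = 1/(E + (-17/22 - E/20)) = 1/(-17/22 + 19*E/20))
(S(7, -28) - 1*133) - V(24) = (-10 - 1*133) - 220/(-170 + 209*24) = (-10 - 133) - 220/(-170 + 5016) = -143 - 220/4846 = -143 - 1*110/2423 = -143 - 110/2423 = -346599/2423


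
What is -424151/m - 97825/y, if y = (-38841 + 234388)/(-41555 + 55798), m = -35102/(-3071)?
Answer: -303621580553837/6864090794 ≈ -44233.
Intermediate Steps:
m = 35102/3071 (m = -35102*(-1/3071) = 35102/3071 ≈ 11.430)
y = 195547/14243 ≈ 13.729
-424151/m - 97825/y = -424151/35102/3071 - 97825/195547/14243 = -424151*3071/35102 - 97825*14243/195547 = -1302567721/35102 - 1393321475/195547 = -303621580553837/6864090794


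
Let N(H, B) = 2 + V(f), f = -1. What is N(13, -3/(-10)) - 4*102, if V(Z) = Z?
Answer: -407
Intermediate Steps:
N(H, B) = 1 (N(H, B) = 2 - 1 = 1)
N(13, -3/(-10)) - 4*102 = 1 - 4*102 = 1 - 408 = -407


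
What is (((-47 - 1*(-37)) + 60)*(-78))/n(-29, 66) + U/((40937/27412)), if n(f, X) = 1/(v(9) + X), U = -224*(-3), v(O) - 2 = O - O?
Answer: -10838071536/40937 ≈ -2.6475e+5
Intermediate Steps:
v(O) = 2 (v(O) = 2 + (O - O) = 2 + 0 = 2)
U = 672
n(f, X) = 1/(2 + X)
(((-47 - 1*(-37)) + 60)*(-78))/n(-29, 66) + U/((40937/27412)) = (((-47 - 1*(-37)) + 60)*(-78))/(1/(2 + 66)) + 672/((40937/27412)) = (((-47 + 37) + 60)*(-78))/(1/68) + 672/((40937*(1/27412))) = ((-10 + 60)*(-78))/(1/68) + 672/(40937/27412) = (50*(-78))*68 + 672*(27412/40937) = -3900*68 + 18420864/40937 = -265200 + 18420864/40937 = -10838071536/40937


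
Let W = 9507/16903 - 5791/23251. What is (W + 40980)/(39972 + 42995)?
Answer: 16105740701924/32606997814451 ≈ 0.49394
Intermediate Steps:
W = 123161984/393011653 (W = 9507*(1/16903) - 5791*1/23251 = 9507/16903 - 5791/23251 = 123161984/393011653 ≈ 0.31338)
(W + 40980)/(39972 + 42995) = (123161984/393011653 + 40980)/(39972 + 42995) = (16105740701924/393011653)/82967 = (16105740701924/393011653)*(1/82967) = 16105740701924/32606997814451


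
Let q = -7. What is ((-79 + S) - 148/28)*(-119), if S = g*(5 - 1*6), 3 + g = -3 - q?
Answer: 10149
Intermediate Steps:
g = 1 (g = -3 + (-3 - 1*(-7)) = -3 + (-3 + 7) = -3 + 4 = 1)
S = -1 (S = 1*(5 - 1*6) = 1*(5 - 6) = 1*(-1) = -1)
((-79 + S) - 148/28)*(-119) = ((-79 - 1) - 148/28)*(-119) = (-80 - 148*1/28)*(-119) = (-80 - 37/7)*(-119) = -597/7*(-119) = 10149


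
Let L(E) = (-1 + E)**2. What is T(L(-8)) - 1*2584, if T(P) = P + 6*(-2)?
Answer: -2515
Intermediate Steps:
T(P) = -12 + P (T(P) = P - 12 = -12 + P)
T(L(-8)) - 1*2584 = (-12 + (-1 - 8)**2) - 1*2584 = (-12 + (-9)**2) - 2584 = (-12 + 81) - 2584 = 69 - 2584 = -2515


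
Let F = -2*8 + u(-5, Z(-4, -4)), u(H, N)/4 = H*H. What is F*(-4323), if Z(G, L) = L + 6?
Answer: -363132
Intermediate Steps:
Z(G, L) = 6 + L
u(H, N) = 4*H**2 (u(H, N) = 4*(H*H) = 4*H**2)
F = 84 (F = -2*8 + 4*(-5)**2 = -16 + 4*25 = -16 + 100 = 84)
F*(-4323) = 84*(-4323) = -363132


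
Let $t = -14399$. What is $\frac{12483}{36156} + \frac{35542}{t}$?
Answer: $- \frac{368437945}{173536748} \approx -2.1231$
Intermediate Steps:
$\frac{12483}{36156} + \frac{35542}{t} = \frac{12483}{36156} + \frac{35542}{-14399} = 12483 \cdot \frac{1}{36156} + 35542 \left(- \frac{1}{14399}\right) = \frac{4161}{12052} - \frac{35542}{14399} = - \frac{368437945}{173536748}$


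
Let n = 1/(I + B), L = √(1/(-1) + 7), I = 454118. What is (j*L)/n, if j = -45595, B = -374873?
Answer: -3613175775*√6 ≈ -8.8504e+9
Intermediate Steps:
L = √6 (L = √(-1 + 7) = √6 ≈ 2.4495)
n = 1/79245 (n = 1/(454118 - 374873) = 1/79245 ≈ 1.2619e-5)
(j*L)/n = (-45595*√6)/(1/79245) = -45595*√6*79245 = -3613175775*√6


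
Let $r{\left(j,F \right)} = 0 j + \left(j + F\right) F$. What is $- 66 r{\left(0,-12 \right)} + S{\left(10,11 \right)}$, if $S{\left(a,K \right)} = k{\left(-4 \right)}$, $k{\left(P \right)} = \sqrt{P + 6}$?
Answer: $-9504 + \sqrt{2} \approx -9502.6$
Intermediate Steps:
$k{\left(P \right)} = \sqrt{6 + P}$
$r{\left(j,F \right)} = F \left(F + j\right)$ ($r{\left(j,F \right)} = 0 + \left(F + j\right) F = 0 + F \left(F + j\right) = F \left(F + j\right)$)
$S{\left(a,K \right)} = \sqrt{2}$ ($S{\left(a,K \right)} = \sqrt{6 - 4} = \sqrt{2}$)
$- 66 r{\left(0,-12 \right)} + S{\left(10,11 \right)} = - 66 \left(- 12 \left(-12 + 0\right)\right) + \sqrt{2} = - 66 \left(\left(-12\right) \left(-12\right)\right) + \sqrt{2} = \left(-66\right) 144 + \sqrt{2} = -9504 + \sqrt{2}$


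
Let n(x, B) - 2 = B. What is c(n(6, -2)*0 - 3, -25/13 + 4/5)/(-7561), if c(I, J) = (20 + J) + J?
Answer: -1154/491465 ≈ -0.0023481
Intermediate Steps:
n(x, B) = 2 + B
c(I, J) = 20 + 2*J
c(n(6, -2)*0 - 3, -25/13 + 4/5)/(-7561) = (20 + 2*(-25/13 + 4/5))/(-7561) = (20 + 2*(-25*1/13 + 4*(1/5)))*(-1/7561) = (20 + 2*(-25/13 + 4/5))*(-1/7561) = (20 + 2*(-73/65))*(-1/7561) = (20 - 146/65)*(-1/7561) = (1154/65)*(-1/7561) = -1154/491465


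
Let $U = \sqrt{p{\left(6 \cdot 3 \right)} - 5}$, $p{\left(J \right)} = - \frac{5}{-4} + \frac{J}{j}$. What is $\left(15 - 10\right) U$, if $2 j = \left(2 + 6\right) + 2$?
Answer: $\frac{i \sqrt{15}}{2} \approx 1.9365 i$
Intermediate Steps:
$j = 5$ ($j = \frac{\left(2 + 6\right) + 2}{2} = \frac{8 + 2}{2} = \frac{1}{2} \cdot 10 = 5$)
$p{\left(J \right)} = \frac{5}{4} + \frac{J}{5}$ ($p{\left(J \right)} = - \frac{5}{-4} + \frac{J}{5} = \left(-5\right) \left(- \frac{1}{4}\right) + J \frac{1}{5} = \frac{5}{4} + \frac{J}{5}$)
$U = \frac{i \sqrt{15}}{10}$ ($U = \sqrt{\left(\frac{5}{4} + \frac{6 \cdot 3}{5}\right) - 5} = \sqrt{\left(\frac{5}{4} + \frac{1}{5} \cdot 18\right) - 5} = \sqrt{\left(\frac{5}{4} + \frac{18}{5}\right) - 5} = \sqrt{\frac{97}{20} - 5} = \sqrt{- \frac{3}{20}} = \frac{i \sqrt{15}}{10} \approx 0.3873 i$)
$\left(15 - 10\right) U = \left(15 - 10\right) \frac{i \sqrt{15}}{10} = 5 \frac{i \sqrt{15}}{10} = \frac{i \sqrt{15}}{2}$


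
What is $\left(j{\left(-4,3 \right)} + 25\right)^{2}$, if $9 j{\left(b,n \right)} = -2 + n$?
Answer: $\frac{51076}{81} \approx 630.57$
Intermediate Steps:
$j{\left(b,n \right)} = - \frac{2}{9} + \frac{n}{9}$ ($j{\left(b,n \right)} = \frac{-2 + n}{9} = - \frac{2}{9} + \frac{n}{9}$)
$\left(j{\left(-4,3 \right)} + 25\right)^{2} = \left(\left(- \frac{2}{9} + \frac{1}{9} \cdot 3\right) + 25\right)^{2} = \left(\left(- \frac{2}{9} + \frac{1}{3}\right) + 25\right)^{2} = \left(\frac{1}{9} + 25\right)^{2} = \left(\frac{226}{9}\right)^{2} = \frac{51076}{81}$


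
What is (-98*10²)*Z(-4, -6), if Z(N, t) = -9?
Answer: 88200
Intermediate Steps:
(-98*10²)*Z(-4, -6) = -98*10²*(-9) = -98*100*(-9) = -9800*(-9) = 88200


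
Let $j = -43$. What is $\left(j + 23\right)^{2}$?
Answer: $400$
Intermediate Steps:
$\left(j + 23\right)^{2} = \left(-43 + 23\right)^{2} = \left(-20\right)^{2} = 400$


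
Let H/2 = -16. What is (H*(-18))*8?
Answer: 4608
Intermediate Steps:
H = -32 (H = 2*(-16) = -32)
(H*(-18))*8 = -32*(-18)*8 = 576*8 = 4608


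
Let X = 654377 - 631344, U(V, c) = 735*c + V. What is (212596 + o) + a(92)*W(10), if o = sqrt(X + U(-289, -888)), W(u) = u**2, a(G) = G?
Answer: 221796 + 4*I*sqrt(39371) ≈ 2.218e+5 + 793.69*I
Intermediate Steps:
U(V, c) = V + 735*c
X = 23033
o = 4*I*sqrt(39371) (o = sqrt(23033 + (-289 + 735*(-888))) = sqrt(23033 + (-289 - 652680)) = sqrt(23033 - 652969) = sqrt(-629936) = 4*I*sqrt(39371) ≈ 793.69*I)
(212596 + o) + a(92)*W(10) = (212596 + 4*I*sqrt(39371)) + 92*10**2 = (212596 + 4*I*sqrt(39371)) + 92*100 = (212596 + 4*I*sqrt(39371)) + 9200 = 221796 + 4*I*sqrt(39371)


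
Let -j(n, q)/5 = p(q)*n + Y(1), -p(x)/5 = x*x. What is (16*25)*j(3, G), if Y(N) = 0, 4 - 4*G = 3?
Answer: 1875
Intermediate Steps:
G = 1/4 (G = 1 - 1/4*3 = 1 - 3/4 = 1/4 ≈ 0.25000)
p(x) = -5*x**2 (p(x) = -5*x*x = -5*x**2)
j(n, q) = 25*n*q**2 (j(n, q) = -5*((-5*q**2)*n + 0) = -5*(-5*n*q**2 + 0) = -(-25)*n*q**2 = 25*n*q**2)
(16*25)*j(3, G) = (16*25)*(25*3*(1/4)**2) = 400*(25*3*(1/16)) = 400*(75/16) = 1875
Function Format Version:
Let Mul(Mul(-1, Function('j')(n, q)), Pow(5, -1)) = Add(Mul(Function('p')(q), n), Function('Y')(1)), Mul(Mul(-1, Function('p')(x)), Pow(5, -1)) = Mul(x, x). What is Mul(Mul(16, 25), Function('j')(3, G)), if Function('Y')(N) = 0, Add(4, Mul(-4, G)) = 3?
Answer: 1875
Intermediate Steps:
G = Rational(1, 4) (G = Add(1, Mul(Rational(-1, 4), 3)) = Add(1, Rational(-3, 4)) = Rational(1, 4) ≈ 0.25000)
Function('p')(x) = Mul(-5, Pow(x, 2)) (Function('p')(x) = Mul(-5, Mul(x, x)) = Mul(-5, Pow(x, 2)))
Function('j')(n, q) = Mul(25, n, Pow(q, 2)) (Function('j')(n, q) = Mul(-5, Add(Mul(Mul(-5, Pow(q, 2)), n), 0)) = Mul(-5, Add(Mul(-5, n, Pow(q, 2)), 0)) = Mul(-5, Mul(-5, n, Pow(q, 2))) = Mul(25, n, Pow(q, 2)))
Mul(Mul(16, 25), Function('j')(3, G)) = Mul(Mul(16, 25), Mul(25, 3, Pow(Rational(1, 4), 2))) = Mul(400, Mul(25, 3, Rational(1, 16))) = Mul(400, Rational(75, 16)) = 1875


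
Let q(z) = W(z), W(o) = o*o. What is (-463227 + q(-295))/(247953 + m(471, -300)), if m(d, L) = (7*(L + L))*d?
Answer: 376202/1730247 ≈ 0.21743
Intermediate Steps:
W(o) = o**2
q(z) = z**2
m(d, L) = 14*L*d (m(d, L) = (7*(2*L))*d = (14*L)*d = 14*L*d)
(-463227 + q(-295))/(247953 + m(471, -300)) = (-463227 + (-295)**2)/(247953 + 14*(-300)*471) = (-463227 + 87025)/(247953 - 1978200) = -376202/(-1730247) = -376202*(-1/1730247) = 376202/1730247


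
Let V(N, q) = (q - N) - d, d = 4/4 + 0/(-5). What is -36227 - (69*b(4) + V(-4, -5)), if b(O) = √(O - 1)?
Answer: -36225 - 69*√3 ≈ -36345.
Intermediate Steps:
d = 1 (d = 4*(¼) + 0*(-⅕) = 1 + 0 = 1)
V(N, q) = -1 + q - N (V(N, q) = (q - N) - 1*1 = (q - N) - 1 = -1 + q - N)
b(O) = √(-1 + O)
-36227 - (69*b(4) + V(-4, -5)) = -36227 - (69*√(-1 + 4) + (-1 - 5 - 1*(-4))) = -36227 - (69*√3 + (-1 - 5 + 4)) = -36227 - (69*√3 - 2) = -36227 - (-2 + 69*√3) = -36227 + (2 - 69*√3) = -36225 - 69*√3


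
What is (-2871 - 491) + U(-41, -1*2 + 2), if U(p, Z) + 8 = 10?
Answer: -3360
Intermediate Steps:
U(p, Z) = 2 (U(p, Z) = -8 + 10 = 2)
(-2871 - 491) + U(-41, -1*2 + 2) = (-2871 - 491) + 2 = -3362 + 2 = -3360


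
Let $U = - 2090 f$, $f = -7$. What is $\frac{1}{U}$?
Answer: $\frac{1}{14630} \approx 6.8353 \cdot 10^{-5}$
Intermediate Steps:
$U = 14630$ ($U = \left(-2090\right) \left(-7\right) = 14630$)
$\frac{1}{U} = \frac{1}{14630}$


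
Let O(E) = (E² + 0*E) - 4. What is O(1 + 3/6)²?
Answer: 49/16 ≈ 3.0625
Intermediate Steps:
O(E) = -4 + E² (O(E) = (E² + 0) - 4 = E² - 4 = -4 + E²)
O(1 + 3/6)² = (-4 + (1 + 3/6)²)² = (-4 + (1 + 3*(⅙))²)² = (-4 + (1 + ½)²)² = (-4 + (3/2)²)² = (-4 + 9/4)² = (-7/4)² = 49/16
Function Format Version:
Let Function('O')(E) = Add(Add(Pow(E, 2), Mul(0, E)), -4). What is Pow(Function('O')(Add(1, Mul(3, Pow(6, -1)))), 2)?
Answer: Rational(49, 16) ≈ 3.0625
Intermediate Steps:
Function('O')(E) = Add(-4, Pow(E, 2)) (Function('O')(E) = Add(Add(Pow(E, 2), 0), -4) = Add(Pow(E, 2), -4) = Add(-4, Pow(E, 2)))
Pow(Function('O')(Add(1, Mul(3, Pow(6, -1)))), 2) = Pow(Add(-4, Pow(Add(1, Mul(3, Pow(6, -1))), 2)), 2) = Pow(Add(-4, Pow(Add(1, Mul(3, Rational(1, 6))), 2)), 2) = Pow(Add(-4, Pow(Add(1, Rational(1, 2)), 2)), 2) = Pow(Add(-4, Pow(Rational(3, 2), 2)), 2) = Pow(Add(-4, Rational(9, 4)), 2) = Pow(Rational(-7, 4), 2) = Rational(49, 16)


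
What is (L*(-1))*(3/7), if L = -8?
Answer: 24/7 ≈ 3.4286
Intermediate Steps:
(L*(-1))*(3/7) = (-8*(-1))*(3/7) = 8*(3*(1/7)) = 8*(3/7) = 24/7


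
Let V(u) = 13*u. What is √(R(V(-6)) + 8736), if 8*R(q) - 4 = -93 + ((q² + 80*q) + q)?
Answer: √139130/4 ≈ 93.250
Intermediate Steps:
R(q) = -89/8 + q²/8 + 81*q/8 (R(q) = ½ + (-93 + ((q² + 80*q) + q))/8 = ½ + (-93 + (q² + 81*q))/8 = ½ + (-93 + q² + 81*q)/8 = ½ + (-93/8 + q²/8 + 81*q/8) = -89/8 + q²/8 + 81*q/8)
√(R(V(-6)) + 8736) = √((-89/8 + (13*(-6))²/8 + 81*(13*(-6))/8) + 8736) = √((-89/8 + (⅛)*(-78)² + (81/8)*(-78)) + 8736) = √((-89/8 + (⅛)*6084 - 3159/4) + 8736) = √((-89/8 + 1521/2 - 3159/4) + 8736) = √(-323/8 + 8736) = √(69565/8) = √139130/4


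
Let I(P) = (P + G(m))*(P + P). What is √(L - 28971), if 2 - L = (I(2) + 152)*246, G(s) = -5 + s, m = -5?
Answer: I*√58489 ≈ 241.84*I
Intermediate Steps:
I(P) = 2*P*(-10 + P) (I(P) = (P + (-5 - 5))*(P + P) = (P - 10)*(2*P) = (-10 + P)*(2*P) = 2*P*(-10 + P))
L = -29518 (L = 2 - (2*2*(-10 + 2) + 152)*246 = 2 - (2*2*(-8) + 152)*246 = 2 - (-32 + 152)*246 = 2 - 120*246 = 2 - 1*29520 = 2 - 29520 = -29518)
√(L - 28971) = √(-29518 - 28971) = √(-58489) = I*√58489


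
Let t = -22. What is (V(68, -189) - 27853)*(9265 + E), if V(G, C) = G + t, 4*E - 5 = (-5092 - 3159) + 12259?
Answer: -1142116911/4 ≈ -2.8553e+8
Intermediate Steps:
E = 4013/4 (E = 5/4 + ((-5092 - 3159) + 12259)/4 = 5/4 + (-8251 + 12259)/4 = 5/4 + (1/4)*4008 = 5/4 + 1002 = 4013/4 ≈ 1003.3)
V(G, C) = -22 + G (V(G, C) = G - 22 = -22 + G)
(V(68, -189) - 27853)*(9265 + E) = ((-22 + 68) - 27853)*(9265 + 4013/4) = (46 - 27853)*(41073/4) = -27807*41073/4 = -1142116911/4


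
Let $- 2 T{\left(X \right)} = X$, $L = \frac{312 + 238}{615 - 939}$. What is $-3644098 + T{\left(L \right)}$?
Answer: $- \frac{1180687477}{324} \approx -3.6441 \cdot 10^{6}$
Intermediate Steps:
$L = - \frac{275}{162}$ ($L = \frac{550}{-324} = 550 \left(- \frac{1}{324}\right) = - \frac{275}{162} \approx -1.6975$)
$T{\left(X \right)} = - \frac{X}{2}$
$-3644098 + T{\left(L \right)} = -3644098 - - \frac{275}{324} = -3644098 + \frac{275}{324} = - \frac{1180687477}{324}$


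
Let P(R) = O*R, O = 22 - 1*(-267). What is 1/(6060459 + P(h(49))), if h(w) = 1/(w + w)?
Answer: 98/593925271 ≈ 1.6500e-7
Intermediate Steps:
h(w) = 1/(2*w)
O = 289 (O = 22 + 267 = 289)
P(R) = 289*R
1/(6060459 + P(h(49))) = 1/(6060459 + 289*((½)/49)) = 1/(6060459 + 289*((½)*(1/49))) = 1/(6060459 + 289*(1/98)) = 1/(6060459 + 289/98) = 1/(593925271/98) = 98/593925271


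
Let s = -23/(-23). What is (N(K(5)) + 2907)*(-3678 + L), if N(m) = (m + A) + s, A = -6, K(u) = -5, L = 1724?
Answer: -5660738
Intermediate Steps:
s = 1 (s = -23*(-1/23) = 1)
N(m) = -5 + m (N(m) = (m - 6) + 1 = (-6 + m) + 1 = -5 + m)
(N(K(5)) + 2907)*(-3678 + L) = ((-5 - 5) + 2907)*(-3678 + 1724) = (-10 + 2907)*(-1954) = 2897*(-1954) = -5660738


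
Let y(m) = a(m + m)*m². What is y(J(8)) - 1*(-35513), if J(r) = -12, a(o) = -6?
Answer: 34649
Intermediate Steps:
y(m) = -6*m²
y(J(8)) - 1*(-35513) = -6*(-12)² - 1*(-35513) = -6*144 + 35513 = -864 + 35513 = 34649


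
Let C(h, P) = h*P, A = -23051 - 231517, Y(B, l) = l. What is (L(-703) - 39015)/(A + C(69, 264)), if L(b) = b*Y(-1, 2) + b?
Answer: 3427/19696 ≈ 0.17399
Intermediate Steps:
A = -254568
L(b) = 3*b (L(b) = b*2 + b = 2*b + b = 3*b)
C(h, P) = P*h
(L(-703) - 39015)/(A + C(69, 264)) = (3*(-703) - 39015)/(-254568 + 264*69) = (-2109 - 39015)/(-254568 + 18216) = -41124/(-236352) = -41124*(-1/236352) = 3427/19696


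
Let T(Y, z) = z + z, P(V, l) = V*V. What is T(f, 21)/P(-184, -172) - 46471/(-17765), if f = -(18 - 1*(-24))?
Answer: 787034153/300725920 ≈ 2.6171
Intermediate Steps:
P(V, l) = V**2
f = -42 (f = -(18 + 24) = -1*42 = -42)
T(Y, z) = 2*z
T(f, 21)/P(-184, -172) - 46471/(-17765) = (2*21)/((-184)**2) - 46471/(-17765) = 42/33856 - 46471*(-1/17765) = 42*(1/33856) + 46471/17765 = 21/16928 + 46471/17765 = 787034153/300725920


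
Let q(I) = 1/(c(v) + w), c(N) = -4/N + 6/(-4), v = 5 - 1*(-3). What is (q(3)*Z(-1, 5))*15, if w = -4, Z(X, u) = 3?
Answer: -15/2 ≈ -7.5000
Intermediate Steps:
v = 8 (v = 5 + 3 = 8)
c(N) = -3/2 - 4/N (c(N) = -4/N + 6*(-¼) = -4/N - 3/2 = -3/2 - 4/N)
q(I) = -⅙ (q(I) = 1/((-3/2 - 4/8) - 4) = 1/((-3/2 - 4*⅛) - 4) = 1/((-3/2 - ½) - 4) = 1/(-2 - 4) = 1/(-6) = -⅙)
(q(3)*Z(-1, 5))*15 = -⅙*3*15 = -½*15 = -15/2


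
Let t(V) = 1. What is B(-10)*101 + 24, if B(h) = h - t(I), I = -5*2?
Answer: -1087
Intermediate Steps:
I = -10
B(h) = -1 + h (B(h) = h - 1*1 = h - 1 = -1 + h)
B(-10)*101 + 24 = (-1 - 10)*101 + 24 = -11*101 + 24 = -1111 + 24 = -1087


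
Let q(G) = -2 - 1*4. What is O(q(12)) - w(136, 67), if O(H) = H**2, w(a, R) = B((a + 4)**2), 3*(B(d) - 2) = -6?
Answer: 36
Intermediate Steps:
B(d) = 0 (B(d) = 2 + (1/3)*(-6) = 2 - 2 = 0)
q(G) = -6 (q(G) = -2 - 4 = -6)
w(a, R) = 0
O(q(12)) - w(136, 67) = (-6)**2 - 1*0 = 36 + 0 = 36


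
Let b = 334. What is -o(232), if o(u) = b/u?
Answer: -167/116 ≈ -1.4397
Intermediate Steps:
o(u) = 334/u
-o(232) = -334/232 = -1*167/116 = -167/116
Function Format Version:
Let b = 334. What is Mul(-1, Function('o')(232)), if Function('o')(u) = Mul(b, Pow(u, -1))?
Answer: Rational(-167, 116) ≈ -1.4397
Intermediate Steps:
Function('o')(u) = Mul(334, Pow(u, -1))
Mul(-1, Function('o')(232)) = Mul(-1, Mul(334, Pow(232, -1))) = Mul(-1, Mul(334, Rational(1, 232))) = Mul(-1, Rational(167, 116)) = Rational(-167, 116)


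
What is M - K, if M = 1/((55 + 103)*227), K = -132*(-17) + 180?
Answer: -86939183/35866 ≈ -2424.0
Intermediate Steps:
K = 2424 (K = 2244 + 180 = 2424)
M = 1/35866 (M = 1/(158*227) = 1/35866 ≈ 2.7882e-5)
M - K = 1/35866 - 1*2424 = 1/35866 - 2424 = -86939183/35866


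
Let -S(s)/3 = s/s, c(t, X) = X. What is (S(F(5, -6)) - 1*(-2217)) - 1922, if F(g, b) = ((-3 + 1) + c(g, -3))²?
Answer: 292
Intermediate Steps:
F(g, b) = 25 (F(g, b) = ((-3 + 1) - 3)² = (-2 - 3)² = (-5)² = 25)
S(s) = -3 (S(s) = -3*s/s = -3*1 = -3)
(S(F(5, -6)) - 1*(-2217)) - 1922 = (-3 - 1*(-2217)) - 1922 = (-3 + 2217) - 1922 = 2214 - 1922 = 292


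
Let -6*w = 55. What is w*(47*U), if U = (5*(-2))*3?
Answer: 12925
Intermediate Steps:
U = -30 (U = -10*3 = -30)
w = -55/6 (w = -⅙*55 = -55/6 ≈ -9.1667)
w*(47*U) = -2585*(-30)/6 = -55/6*(-1410) = 12925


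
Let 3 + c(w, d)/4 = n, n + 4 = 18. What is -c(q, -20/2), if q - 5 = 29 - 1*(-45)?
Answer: -44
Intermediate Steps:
n = 14 (n = -4 + 18 = 14)
q = 79 (q = 5 + (29 - 1*(-45)) = 5 + (29 + 45) = 5 + 74 = 79)
c(w, d) = 44 (c(w, d) = -12 + 4*14 = -12 + 56 = 44)
-c(q, -20/2) = -1*44 = -44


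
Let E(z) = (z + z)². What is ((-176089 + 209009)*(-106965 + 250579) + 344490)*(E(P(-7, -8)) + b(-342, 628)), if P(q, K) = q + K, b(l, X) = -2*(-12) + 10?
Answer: 4416061623580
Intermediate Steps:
b(l, X) = 34 (b(l, X) = 24 + 10 = 34)
P(q, K) = K + q
E(z) = 4*z² (E(z) = (2*z)² = 4*z²)
((-176089 + 209009)*(-106965 + 250579) + 344490)*(E(P(-7, -8)) + b(-342, 628)) = ((-176089 + 209009)*(-106965 + 250579) + 344490)*(4*(-8 - 7)² + 34) = (32920*143614 + 344490)*(4*(-15)² + 34) = (4727772880 + 344490)*(4*225 + 34) = 4728117370*(900 + 34) = 4728117370*934 = 4416061623580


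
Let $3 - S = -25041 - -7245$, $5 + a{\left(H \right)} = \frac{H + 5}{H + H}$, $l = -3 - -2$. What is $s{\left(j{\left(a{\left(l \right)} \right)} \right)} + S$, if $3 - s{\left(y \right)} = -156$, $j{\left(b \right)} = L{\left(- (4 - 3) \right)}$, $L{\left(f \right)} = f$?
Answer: $17958$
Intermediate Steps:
$l = -1$ ($l = -3 + 2 = -1$)
$a{\left(H \right)} = -5 + \frac{5 + H}{2 H}$ ($a{\left(H \right)} = -5 + \frac{H + 5}{H + H} = -5 + \frac{5 + H}{2 H}$)
$j{\left(b \right)} = -1$ ($j{\left(b \right)} = - (4 - 3) = \left(-1\right) 1 = -1$)
$s{\left(y \right)} = 159$ ($s{\left(y \right)} = 3 - -156 = 3 + 156 = 159$)
$S = 17799$ ($S = 3 - \left(-25041 - -7245\right) = 3 - \left(-25041 + 7245\right) = 3 - -17796 = 3 + 17796 = 17799$)
$s{\left(j{\left(a{\left(l \right)} \right)} \right)} + S = 159 + 17799 = 17958$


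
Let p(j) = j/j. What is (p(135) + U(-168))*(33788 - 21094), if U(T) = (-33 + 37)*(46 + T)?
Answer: -6181978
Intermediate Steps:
U(T) = 184 + 4*T (U(T) = 4*(46 + T) = 184 + 4*T)
p(j) = 1
(p(135) + U(-168))*(33788 - 21094) = (1 + (184 + 4*(-168)))*(33788 - 21094) = (1 + (184 - 672))*12694 = (1 - 488)*12694 = -487*12694 = -6181978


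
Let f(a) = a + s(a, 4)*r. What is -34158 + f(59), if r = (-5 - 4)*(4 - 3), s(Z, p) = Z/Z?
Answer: -34108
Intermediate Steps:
s(Z, p) = 1
r = -9 (r = -9*1 = -9)
f(a) = -9 + a (f(a) = a + 1*(-9) = a - 9 = -9 + a)
-34158 + f(59) = -34158 + (-9 + 59) = -34158 + 50 = -34108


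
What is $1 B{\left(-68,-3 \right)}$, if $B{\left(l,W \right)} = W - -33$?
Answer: $30$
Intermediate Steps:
$B{\left(l,W \right)} = 33 + W$ ($B{\left(l,W \right)} = W + 33 = 33 + W$)
$1 B{\left(-68,-3 \right)} = 1 \left(33 - 3\right) = 1 \cdot 30 = 30$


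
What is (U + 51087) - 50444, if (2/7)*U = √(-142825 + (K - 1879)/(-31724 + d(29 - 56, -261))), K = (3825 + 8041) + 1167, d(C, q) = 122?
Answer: 643 + 7*I*√3962159392778/10534 ≈ 643.0 + 1322.7*I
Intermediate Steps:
K = 13033 (K = 11866 + 1167 = 13033)
U = 7*I*√3962159392778/10534 (U = 7*√(-142825 + (13033 - 1879)/(-31724 + 122))/2 = 7*√(-142825 + 11154/(-31602))/2 = 7*√(-142825 + 11154*(-1/31602))/2 = 7*√(-142825 - 1859/5267)/2 = 7*√(-752261134/5267)/2 = 7*(I*√3962159392778/5267)/2 = 7*I*√3962159392778/10534 ≈ 1322.7*I)
(U + 51087) - 50444 = (7*I*√3962159392778/10534 + 51087) - 50444 = (51087 + 7*I*√3962159392778/10534) - 50444 = 643 + 7*I*√3962159392778/10534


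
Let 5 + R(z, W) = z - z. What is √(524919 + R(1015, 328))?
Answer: 13*√3106 ≈ 724.51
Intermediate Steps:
R(z, W) = -5 (R(z, W) = -5 + (z - z) = -5 + 0 = -5)
√(524919 + R(1015, 328)) = √(524919 - 5) = √524914 = 13*√3106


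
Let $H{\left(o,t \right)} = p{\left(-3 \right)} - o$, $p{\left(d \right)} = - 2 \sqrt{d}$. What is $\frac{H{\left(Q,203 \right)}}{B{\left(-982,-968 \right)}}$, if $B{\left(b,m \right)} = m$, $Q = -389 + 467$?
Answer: $\frac{39}{484} + \frac{i \sqrt{3}}{484} \approx 0.080579 + 0.0035786 i$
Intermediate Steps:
$Q = 78$
$H{\left(o,t \right)} = - o - 2 i \sqrt{3}$ ($H{\left(o,t \right)} = - 2 \sqrt{-3} - o = - 2 i \sqrt{3} - o = - o - 2 i \sqrt{3}$)
$\frac{H{\left(Q,203 \right)}}{B{\left(-982,-968 \right)}} = \frac{\left(-1\right) 78 - 2 i \sqrt{3}}{-968} = \left(-78 - 2 i \sqrt{3}\right) \left(- \frac{1}{968}\right) = \frac{39}{484} + \frac{i \sqrt{3}}{484}$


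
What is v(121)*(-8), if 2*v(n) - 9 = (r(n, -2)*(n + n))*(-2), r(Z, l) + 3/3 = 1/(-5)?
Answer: -11796/5 ≈ -2359.2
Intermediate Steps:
r(Z, l) = -6/5 (r(Z, l) = -1 + 1/(-5) = -1 - ⅕ = -6/5)
v(n) = 9/2 + 12*n/5 (v(n) = 9/2 + (-6*(n + n)/5*(-2))/2 = 9/2 + (-12*n/5*(-2))/2 = 9/2 + (24*n/5)/2 = 9/2 + 12*n/5)
v(121)*(-8) = (9/2 + (12/5)*121)*(-8) = (9/2 + 1452/5)*(-8) = (2949/10)*(-8) = -11796/5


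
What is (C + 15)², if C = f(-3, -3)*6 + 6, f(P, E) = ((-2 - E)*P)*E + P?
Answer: 3249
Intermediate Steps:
f(P, E) = P + E*P*(-2 - E) (f(P, E) = (P*(-2 - E))*E + P = E*P*(-2 - E) + P = P + E*P*(-2 - E))
C = 42 (C = -3*(1 - 1*(-3)² - 2*(-3))*6 + 6 = -3*(1 - 1*9 + 6)*6 + 6 = -3*(1 - 9 + 6)*6 + 6 = -3*(-2)*6 + 6 = 6*6 + 6 = 36 + 6 = 42)
(C + 15)² = (42 + 15)² = 57² = 3249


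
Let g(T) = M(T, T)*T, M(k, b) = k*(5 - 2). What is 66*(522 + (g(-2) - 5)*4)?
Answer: 36300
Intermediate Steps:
M(k, b) = 3*k (M(k, b) = k*3 = 3*k)
g(T) = 3*T² (g(T) = (3*T)*T = 3*T²)
66*(522 + (g(-2) - 5)*4) = 66*(522 + (3*(-2)² - 5)*4) = 66*(522 + (3*4 - 5)*4) = 66*(522 + (12 - 5)*4) = 66*(522 + 7*4) = 66*(522 + 28) = 66*550 = 36300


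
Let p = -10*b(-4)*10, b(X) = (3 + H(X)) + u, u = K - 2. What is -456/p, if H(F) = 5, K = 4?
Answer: 57/125 ≈ 0.45600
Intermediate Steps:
u = 2 (u = 4 - 2 = 2)
b(X) = 10 (b(X) = (3 + 5) + 2 = 8 + 2 = 10)
p = -1000 (p = -10*10*10 = -100*10 = -1000)
-456/p = -456/(-1000) = -456*(-1/1000) = 57/125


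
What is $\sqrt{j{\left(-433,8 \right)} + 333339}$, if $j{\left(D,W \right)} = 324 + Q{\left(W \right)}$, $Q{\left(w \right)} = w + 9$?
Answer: $4 \sqrt{20855} \approx 577.65$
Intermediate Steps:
$Q{\left(w \right)} = 9 + w$
$j{\left(D,W \right)} = 333 + W$ ($j{\left(D,W \right)} = 324 + \left(9 + W\right) = 333 + W$)
$\sqrt{j{\left(-433,8 \right)} + 333339} = \sqrt{\left(333 + 8\right) + 333339} = \sqrt{341 + 333339} = \sqrt{333680} = 4 \sqrt{20855}$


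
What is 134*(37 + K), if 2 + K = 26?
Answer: 8174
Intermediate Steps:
K = 24 (K = -2 + 26 = 24)
134*(37 + K) = 134*(37 + 24) = 134*61 = 8174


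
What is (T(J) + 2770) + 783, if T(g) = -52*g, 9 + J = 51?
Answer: 1369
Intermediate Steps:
J = 42 (J = -9 + 51 = 42)
(T(J) + 2770) + 783 = (-52*42 + 2770) + 783 = (-2184 + 2770) + 783 = 586 + 783 = 1369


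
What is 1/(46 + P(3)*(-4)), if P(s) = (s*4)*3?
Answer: -1/98 ≈ -0.010204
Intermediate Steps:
P(s) = 12*s (P(s) = (4*s)*3 = 12*s)
1/(46 + P(3)*(-4)) = 1/(46 + (12*3)*(-4)) = 1/(46 + 36*(-4)) = 1/(46 - 144) = 1/(-98) = -1/98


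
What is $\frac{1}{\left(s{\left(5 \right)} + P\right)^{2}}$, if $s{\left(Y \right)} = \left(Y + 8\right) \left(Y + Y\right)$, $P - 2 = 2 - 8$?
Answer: $\frac{1}{15876} \approx 6.2988 \cdot 10^{-5}$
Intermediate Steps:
$P = -4$ ($P = 2 + \left(2 - 8\right) = 2 - 6 = -4$)
$s{\left(Y \right)} = 2 Y \left(8 + Y\right)$ ($s{\left(Y \right)} = \left(8 + Y\right) 2 Y = 2 Y \left(8 + Y\right)$)
$\frac{1}{\left(s{\left(5 \right)} + P\right)^{2}} = \frac{1}{\left(2 \cdot 5 \left(8 + 5\right) - 4\right)^{2}} = \frac{1}{\left(2 \cdot 5 \cdot 13 - 4\right)^{2}} = \frac{1}{\left(130 - 4\right)^{2}} = \frac{1}{126^{2}} = \frac{1}{15876}$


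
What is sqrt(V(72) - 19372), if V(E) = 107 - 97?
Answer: I*sqrt(19362) ≈ 139.15*I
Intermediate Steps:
V(E) = 10
sqrt(V(72) - 19372) = sqrt(10 - 19372) = sqrt(-19362) = I*sqrt(19362)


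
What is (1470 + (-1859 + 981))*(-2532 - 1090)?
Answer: -2144224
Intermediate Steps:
(1470 + (-1859 + 981))*(-2532 - 1090) = (1470 - 878)*(-3622) = 592*(-3622) = -2144224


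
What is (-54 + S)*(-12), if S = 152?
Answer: -1176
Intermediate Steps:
(-54 + S)*(-12) = (-54 + 152)*(-12) = 98*(-12) = -1176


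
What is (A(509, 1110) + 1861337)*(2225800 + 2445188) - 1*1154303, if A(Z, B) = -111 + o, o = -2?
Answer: 8693753815009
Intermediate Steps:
A(Z, B) = -113 (A(Z, B) = -111 - 2 = -113)
(A(509, 1110) + 1861337)*(2225800 + 2445188) - 1*1154303 = (-113 + 1861337)*(2225800 + 2445188) - 1*1154303 = 1861224*4670988 - 1154303 = 8693754969312 - 1154303 = 8693753815009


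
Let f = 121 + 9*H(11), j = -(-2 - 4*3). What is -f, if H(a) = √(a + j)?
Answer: -166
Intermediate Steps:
j = 14 (j = -(-2 - 12) = -1*(-14) = 14)
H(a) = √(14 + a) (H(a) = √(a + 14) = √(14 + a))
f = 166 (f = 121 + 9*√(14 + 11) = 121 + 9*√25 = 121 + 9*5 = 121 + 45 = 166)
-f = -1*166 = -166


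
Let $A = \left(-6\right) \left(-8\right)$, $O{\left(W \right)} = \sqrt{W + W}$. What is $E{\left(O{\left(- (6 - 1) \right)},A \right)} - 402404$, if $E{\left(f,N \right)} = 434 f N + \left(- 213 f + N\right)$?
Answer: $-402356 + 20619 i \sqrt{10} \approx -4.0236 \cdot 10^{5} + 65203.0 i$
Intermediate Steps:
$O{\left(W \right)} = \sqrt{2} \sqrt{W}$ ($O{\left(W \right)} = \sqrt{2 W} = \sqrt{2} \sqrt{W}$)
$A = 48$
$E{\left(f,N \right)} = N - 213 f + 434 N f$ ($E{\left(f,N \right)} = 434 N f + \left(N - 213 f\right) = N - 213 f + 434 N f$)
$E{\left(O{\left(- (6 - 1) \right)},A \right)} - 402404 = \left(48 - 213 \sqrt{2} \sqrt{- (6 - 1)} + 434 \cdot 48 \sqrt{2} \sqrt{- (6 - 1)}\right) - 402404 = \left(48 - 213 \sqrt{2} \sqrt{\left(-1\right) 5} + 434 \cdot 48 \sqrt{2} \sqrt{\left(-1\right) 5}\right) - 402404 = \left(48 - 213 \sqrt{2} \sqrt{-5} + 434 \cdot 48 \sqrt{2} \sqrt{-5}\right) - 402404 = \left(48 - 213 \sqrt{2} i \sqrt{5} + 434 \cdot 48 \sqrt{2} i \sqrt{5}\right) - 402404 = \left(48 - 213 i \sqrt{10} + 434 \cdot 48 i \sqrt{10}\right) - 402404 = \left(48 - 213 i \sqrt{10} + 20832 i \sqrt{10}\right) - 402404 = \left(48 + 20619 i \sqrt{10}\right) - 402404 = -402356 + 20619 i \sqrt{10}$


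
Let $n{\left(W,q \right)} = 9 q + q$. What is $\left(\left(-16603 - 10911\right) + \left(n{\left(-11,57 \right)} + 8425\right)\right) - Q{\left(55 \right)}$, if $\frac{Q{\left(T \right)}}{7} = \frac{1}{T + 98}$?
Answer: $- \frac{2833414}{153} \approx -18519.0$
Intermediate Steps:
$n{\left(W,q \right)} = 10 q$
$Q{\left(T \right)} = \frac{7}{98 + T}$ ($Q{\left(T \right)} = \frac{7}{T + 98} = \frac{7}{98 + T}$)
$\left(\left(-16603 - 10911\right) + \left(n{\left(-11,57 \right)} + 8425\right)\right) - Q{\left(55 \right)} = \left(\left(-16603 - 10911\right) + \left(10 \cdot 57 + 8425\right)\right) - \frac{7}{98 + 55} = \left(-27514 + \left(570 + 8425\right)\right) - \frac{7}{153} = \left(-27514 + 8995\right) - 7 \cdot \frac{1}{153} = -18519 - \frac{7}{153} = - \frac{2833414}{153}$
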